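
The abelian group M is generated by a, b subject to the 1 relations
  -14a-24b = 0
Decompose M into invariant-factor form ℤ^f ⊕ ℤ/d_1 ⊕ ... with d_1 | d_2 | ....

Answer: M ≅ ℤ^1 ⊕ ℤ/2

Derivation:
rank_ℚ(R)=1; free=2−1=1
SNF(R) diag = [2] → torsion [2]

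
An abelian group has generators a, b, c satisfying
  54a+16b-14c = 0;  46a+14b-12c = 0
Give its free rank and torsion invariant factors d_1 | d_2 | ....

rank_ℚ(R)=2; free=3−2=1
SNF(R) diag = [2, 2] → torsion [2, 2]

Answer: M ≅ ℤ^1 ⊕ ℤ/2 ⊕ ℤ/2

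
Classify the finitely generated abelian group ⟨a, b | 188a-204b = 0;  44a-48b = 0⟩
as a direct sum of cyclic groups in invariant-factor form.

rank_ℚ(R)=2; free=2−2=0
SNF(R) diag = [4, 12] → torsion [4, 12]

Answer: M ≅ ℤ/4 ⊕ ℤ/12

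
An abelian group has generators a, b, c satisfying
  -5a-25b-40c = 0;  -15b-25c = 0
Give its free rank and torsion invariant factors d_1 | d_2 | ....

rank_ℚ(R)=2; free=3−2=1
SNF(R) diag = [5, 5] → torsion [5, 5]

Answer: M ≅ ℤ^1 ⊕ ℤ/5 ⊕ ℤ/5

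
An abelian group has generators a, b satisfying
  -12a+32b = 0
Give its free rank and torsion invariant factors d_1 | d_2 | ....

Answer: M ≅ ℤ^1 ⊕ ℤ/4

Derivation:
rank_ℚ(R)=1; free=2−1=1
SNF(R) diag = [4] → torsion [4]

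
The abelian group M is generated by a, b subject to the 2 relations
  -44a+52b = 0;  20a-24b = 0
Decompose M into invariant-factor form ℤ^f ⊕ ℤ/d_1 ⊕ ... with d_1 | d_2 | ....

Answer: M ≅ ℤ/4 ⊕ ℤ/4

Derivation:
rank_ℚ(R)=2; free=2−2=0
SNF(R) diag = [4, 4] → torsion [4, 4]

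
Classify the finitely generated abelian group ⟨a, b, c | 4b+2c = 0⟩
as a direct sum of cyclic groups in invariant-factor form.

rank_ℚ(R)=1; free=3−1=2
SNF(R) diag = [2] → torsion [2]

Answer: M ≅ ℤ^2 ⊕ ℤ/2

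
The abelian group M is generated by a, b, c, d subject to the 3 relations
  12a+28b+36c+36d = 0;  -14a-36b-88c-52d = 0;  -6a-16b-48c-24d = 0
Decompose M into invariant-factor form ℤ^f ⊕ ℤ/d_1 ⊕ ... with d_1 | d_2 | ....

Answer: M ≅ ℤ^1 ⊕ ℤ/2 ⊕ ℤ/4 ⊕ ℤ/12

Derivation:
rank_ℚ(R)=3; free=4−3=1
SNF(R) diag = [2, 4, 12] → torsion [2, 4, 12]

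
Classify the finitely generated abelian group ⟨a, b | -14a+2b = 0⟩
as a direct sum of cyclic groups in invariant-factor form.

rank_ℚ(R)=1; free=2−1=1
SNF(R) diag = [2] → torsion [2]

Answer: M ≅ ℤ^1 ⊕ ℤ/2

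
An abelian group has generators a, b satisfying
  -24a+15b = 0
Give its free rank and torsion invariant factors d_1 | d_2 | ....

rank_ℚ(R)=1; free=2−1=1
SNF(R) diag = [3] → torsion [3]

Answer: M ≅ ℤ^1 ⊕ ℤ/3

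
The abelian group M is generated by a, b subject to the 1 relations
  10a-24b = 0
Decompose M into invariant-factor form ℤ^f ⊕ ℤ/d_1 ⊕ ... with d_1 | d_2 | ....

Answer: M ≅ ℤ^1 ⊕ ℤ/2

Derivation:
rank_ℚ(R)=1; free=2−1=1
SNF(R) diag = [2] → torsion [2]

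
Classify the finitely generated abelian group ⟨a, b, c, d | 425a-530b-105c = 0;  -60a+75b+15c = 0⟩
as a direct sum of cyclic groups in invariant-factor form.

rank_ℚ(R)=2; free=4−2=2
SNF(R) diag = [5, 15] → torsion [5, 15]

Answer: M ≅ ℤ^2 ⊕ ℤ/5 ⊕ ℤ/15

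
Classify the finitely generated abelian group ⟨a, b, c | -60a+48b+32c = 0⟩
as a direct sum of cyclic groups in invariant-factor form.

Answer: M ≅ ℤ^2 ⊕ ℤ/4

Derivation:
rank_ℚ(R)=1; free=3−1=2
SNF(R) diag = [4] → torsion [4]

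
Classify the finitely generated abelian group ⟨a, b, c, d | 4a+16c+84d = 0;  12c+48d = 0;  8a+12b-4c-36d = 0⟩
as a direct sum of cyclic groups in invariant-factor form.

Answer: M ≅ ℤ^1 ⊕ ℤ/4 ⊕ ℤ/12 ⊕ ℤ/12

Derivation:
rank_ℚ(R)=3; free=4−3=1
SNF(R) diag = [4, 12, 12] → torsion [4, 12, 12]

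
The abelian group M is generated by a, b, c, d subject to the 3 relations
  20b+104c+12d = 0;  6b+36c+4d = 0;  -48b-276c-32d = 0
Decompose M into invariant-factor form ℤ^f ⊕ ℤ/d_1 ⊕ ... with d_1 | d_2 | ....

Answer: M ≅ ℤ^1 ⊕ ℤ/2 ⊕ ℤ/4 ⊕ ℤ/12

Derivation:
rank_ℚ(R)=3; free=4−3=1
SNF(R) diag = [2, 4, 12] → torsion [2, 4, 12]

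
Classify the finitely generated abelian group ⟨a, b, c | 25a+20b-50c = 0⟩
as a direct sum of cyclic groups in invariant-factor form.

rank_ℚ(R)=1; free=3−1=2
SNF(R) diag = [5] → torsion [5]

Answer: M ≅ ℤ^2 ⊕ ℤ/5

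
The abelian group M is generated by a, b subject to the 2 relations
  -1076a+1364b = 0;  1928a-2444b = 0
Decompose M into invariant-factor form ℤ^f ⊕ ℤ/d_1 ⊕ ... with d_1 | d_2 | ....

Answer: M ≅ ℤ/4 ⊕ ℤ/12

Derivation:
rank_ℚ(R)=2; free=2−2=0
SNF(R) diag = [4, 12] → torsion [4, 12]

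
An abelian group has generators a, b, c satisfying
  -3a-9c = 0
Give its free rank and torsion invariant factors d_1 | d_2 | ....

rank_ℚ(R)=1; free=3−1=2
SNF(R) diag = [3] → torsion [3]

Answer: M ≅ ℤ^2 ⊕ ℤ/3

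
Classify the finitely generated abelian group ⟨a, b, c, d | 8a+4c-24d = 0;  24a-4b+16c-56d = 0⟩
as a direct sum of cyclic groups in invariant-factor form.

rank_ℚ(R)=2; free=4−2=2
SNF(R) diag = [4, 4] → torsion [4, 4]

Answer: M ≅ ℤ^2 ⊕ ℤ/4 ⊕ ℤ/4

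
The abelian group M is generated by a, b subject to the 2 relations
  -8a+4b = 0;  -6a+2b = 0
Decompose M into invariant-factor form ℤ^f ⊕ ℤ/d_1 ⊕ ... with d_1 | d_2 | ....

rank_ℚ(R)=2; free=2−2=0
SNF(R) diag = [2, 4] → torsion [2, 4]

Answer: M ≅ ℤ/2 ⊕ ℤ/4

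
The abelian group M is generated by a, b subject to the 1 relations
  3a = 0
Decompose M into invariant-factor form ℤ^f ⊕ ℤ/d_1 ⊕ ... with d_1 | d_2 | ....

rank_ℚ(R)=1; free=2−1=1
SNF(R) diag = [3] → torsion [3]

Answer: M ≅ ℤ^1 ⊕ ℤ/3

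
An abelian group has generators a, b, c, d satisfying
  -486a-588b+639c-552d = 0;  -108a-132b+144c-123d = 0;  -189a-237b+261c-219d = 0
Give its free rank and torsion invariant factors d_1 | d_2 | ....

rank_ℚ(R)=3; free=4−3=1
SNF(R) diag = [3, 9, 27] → torsion [3, 9, 27]

Answer: M ≅ ℤ^1 ⊕ ℤ/3 ⊕ ℤ/9 ⊕ ℤ/27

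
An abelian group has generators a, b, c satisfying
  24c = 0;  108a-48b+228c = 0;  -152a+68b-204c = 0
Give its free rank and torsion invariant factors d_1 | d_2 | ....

Answer: M ≅ ℤ/4 ⊕ ℤ/12 ⊕ ℤ/24

Derivation:
rank_ℚ(R)=3; free=3−3=0
SNF(R) diag = [4, 12, 24] → torsion [4, 12, 24]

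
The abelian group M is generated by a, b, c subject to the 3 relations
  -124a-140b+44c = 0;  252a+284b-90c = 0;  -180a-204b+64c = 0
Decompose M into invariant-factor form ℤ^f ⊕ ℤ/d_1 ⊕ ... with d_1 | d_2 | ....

rank_ℚ(R)=3; free=3−3=0
SNF(R) diag = [2, 4, 8] → torsion [2, 4, 8]

Answer: M ≅ ℤ/2 ⊕ ℤ/4 ⊕ ℤ/8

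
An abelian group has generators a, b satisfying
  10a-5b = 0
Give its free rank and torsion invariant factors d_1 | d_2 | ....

Answer: M ≅ ℤ^1 ⊕ ℤ/5

Derivation:
rank_ℚ(R)=1; free=2−1=1
SNF(R) diag = [5] → torsion [5]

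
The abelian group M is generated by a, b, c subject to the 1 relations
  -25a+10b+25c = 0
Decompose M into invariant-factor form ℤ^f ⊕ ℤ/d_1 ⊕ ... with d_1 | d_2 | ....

Answer: M ≅ ℤ^2 ⊕ ℤ/5

Derivation:
rank_ℚ(R)=1; free=3−1=2
SNF(R) diag = [5] → torsion [5]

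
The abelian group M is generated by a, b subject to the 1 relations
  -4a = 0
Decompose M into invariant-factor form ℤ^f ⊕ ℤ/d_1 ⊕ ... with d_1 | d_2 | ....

rank_ℚ(R)=1; free=2−1=1
SNF(R) diag = [4] → torsion [4]

Answer: M ≅ ℤ^1 ⊕ ℤ/4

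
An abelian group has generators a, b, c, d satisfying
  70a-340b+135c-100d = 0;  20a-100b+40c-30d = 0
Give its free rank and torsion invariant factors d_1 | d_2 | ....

rank_ℚ(R)=2; free=4−2=2
SNF(R) diag = [5, 10] → torsion [5, 10]

Answer: M ≅ ℤ^2 ⊕ ℤ/5 ⊕ ℤ/10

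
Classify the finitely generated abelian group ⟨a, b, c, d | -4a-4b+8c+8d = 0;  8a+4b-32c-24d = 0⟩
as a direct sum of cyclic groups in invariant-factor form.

rank_ℚ(R)=2; free=4−2=2
SNF(R) diag = [4, 4] → torsion [4, 4]

Answer: M ≅ ℤ^2 ⊕ ℤ/4 ⊕ ℤ/4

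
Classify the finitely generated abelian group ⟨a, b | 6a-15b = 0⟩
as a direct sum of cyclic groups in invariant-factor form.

rank_ℚ(R)=1; free=2−1=1
SNF(R) diag = [3] → torsion [3]

Answer: M ≅ ℤ^1 ⊕ ℤ/3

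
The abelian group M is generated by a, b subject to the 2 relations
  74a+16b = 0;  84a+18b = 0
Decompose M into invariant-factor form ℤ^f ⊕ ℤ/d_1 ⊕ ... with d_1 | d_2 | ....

rank_ℚ(R)=2; free=2−2=0
SNF(R) diag = [2, 6] → torsion [2, 6]

Answer: M ≅ ℤ/2 ⊕ ℤ/6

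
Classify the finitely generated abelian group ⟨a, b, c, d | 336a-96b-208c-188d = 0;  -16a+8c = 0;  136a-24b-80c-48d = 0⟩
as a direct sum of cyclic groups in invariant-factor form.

Answer: M ≅ ℤ^1 ⊕ ℤ/4 ⊕ ℤ/8 ⊕ ℤ/24

Derivation:
rank_ℚ(R)=3; free=4−3=1
SNF(R) diag = [4, 8, 24] → torsion [4, 8, 24]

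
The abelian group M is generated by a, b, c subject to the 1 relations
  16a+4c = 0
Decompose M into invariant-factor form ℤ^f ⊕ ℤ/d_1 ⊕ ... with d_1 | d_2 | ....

rank_ℚ(R)=1; free=3−1=2
SNF(R) diag = [4] → torsion [4]

Answer: M ≅ ℤ^2 ⊕ ℤ/4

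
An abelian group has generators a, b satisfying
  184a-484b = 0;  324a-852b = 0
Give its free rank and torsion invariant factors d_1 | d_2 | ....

Answer: M ≅ ℤ/4 ⊕ ℤ/12

Derivation:
rank_ℚ(R)=2; free=2−2=0
SNF(R) diag = [4, 12] → torsion [4, 12]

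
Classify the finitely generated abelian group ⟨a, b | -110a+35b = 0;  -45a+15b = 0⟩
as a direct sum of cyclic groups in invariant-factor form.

Answer: M ≅ ℤ/5 ⊕ ℤ/15

Derivation:
rank_ℚ(R)=2; free=2−2=0
SNF(R) diag = [5, 15] → torsion [5, 15]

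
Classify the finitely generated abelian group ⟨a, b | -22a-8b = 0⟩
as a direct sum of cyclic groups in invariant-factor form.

Answer: M ≅ ℤ^1 ⊕ ℤ/2

Derivation:
rank_ℚ(R)=1; free=2−1=1
SNF(R) diag = [2] → torsion [2]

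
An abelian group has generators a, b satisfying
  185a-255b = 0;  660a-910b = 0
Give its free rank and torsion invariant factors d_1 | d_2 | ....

Answer: M ≅ ℤ/5 ⊕ ℤ/10

Derivation:
rank_ℚ(R)=2; free=2−2=0
SNF(R) diag = [5, 10] → torsion [5, 10]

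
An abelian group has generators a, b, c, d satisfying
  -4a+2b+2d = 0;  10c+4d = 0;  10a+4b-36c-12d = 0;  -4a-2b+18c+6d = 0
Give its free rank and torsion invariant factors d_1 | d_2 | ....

rank_ℚ(R)=4; free=4−4=0
SNF(R) diag = [2, 2, 2, 4] → torsion [2, 2, 2, 4]

Answer: M ≅ ℤ/2 ⊕ ℤ/2 ⊕ ℤ/2 ⊕ ℤ/4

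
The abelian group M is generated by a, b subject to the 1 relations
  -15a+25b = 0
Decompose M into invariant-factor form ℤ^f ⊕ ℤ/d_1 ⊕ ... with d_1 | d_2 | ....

Answer: M ≅ ℤ^1 ⊕ ℤ/5

Derivation:
rank_ℚ(R)=1; free=2−1=1
SNF(R) diag = [5] → torsion [5]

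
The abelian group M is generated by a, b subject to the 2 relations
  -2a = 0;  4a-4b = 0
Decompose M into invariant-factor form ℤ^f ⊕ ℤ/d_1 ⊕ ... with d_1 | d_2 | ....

Answer: M ≅ ℤ/2 ⊕ ℤ/4

Derivation:
rank_ℚ(R)=2; free=2−2=0
SNF(R) diag = [2, 4] → torsion [2, 4]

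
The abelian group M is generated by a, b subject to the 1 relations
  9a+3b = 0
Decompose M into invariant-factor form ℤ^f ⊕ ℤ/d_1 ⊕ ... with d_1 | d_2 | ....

rank_ℚ(R)=1; free=2−1=1
SNF(R) diag = [3] → torsion [3]

Answer: M ≅ ℤ^1 ⊕ ℤ/3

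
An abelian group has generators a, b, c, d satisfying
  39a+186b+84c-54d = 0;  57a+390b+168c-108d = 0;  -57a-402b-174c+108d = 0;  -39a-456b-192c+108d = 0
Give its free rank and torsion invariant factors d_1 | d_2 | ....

Answer: M ≅ ℤ/3 ⊕ ℤ/6 ⊕ ℤ/18 ⊕ ℤ/54

Derivation:
rank_ℚ(R)=4; free=4−4=0
SNF(R) diag = [3, 6, 18, 54] → torsion [3, 6, 18, 54]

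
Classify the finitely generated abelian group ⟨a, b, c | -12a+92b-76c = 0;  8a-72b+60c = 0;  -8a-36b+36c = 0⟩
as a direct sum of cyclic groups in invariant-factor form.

Answer: M ≅ ℤ/4 ⊕ ℤ/4 ⊕ ℤ/12

Derivation:
rank_ℚ(R)=3; free=3−3=0
SNF(R) diag = [4, 4, 12] → torsion [4, 4, 12]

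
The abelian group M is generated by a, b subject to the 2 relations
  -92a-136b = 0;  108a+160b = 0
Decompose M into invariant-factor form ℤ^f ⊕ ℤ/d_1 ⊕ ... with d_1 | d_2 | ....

rank_ℚ(R)=2; free=2−2=0
SNF(R) diag = [4, 8] → torsion [4, 8]

Answer: M ≅ ℤ/4 ⊕ ℤ/8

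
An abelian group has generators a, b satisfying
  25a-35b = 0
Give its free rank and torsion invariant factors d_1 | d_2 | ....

Answer: M ≅ ℤ^1 ⊕ ℤ/5

Derivation:
rank_ℚ(R)=1; free=2−1=1
SNF(R) diag = [5] → torsion [5]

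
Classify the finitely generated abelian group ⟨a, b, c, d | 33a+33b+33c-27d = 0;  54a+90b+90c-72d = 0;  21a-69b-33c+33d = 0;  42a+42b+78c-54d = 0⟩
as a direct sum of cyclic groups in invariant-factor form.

rank_ℚ(R)=4; free=4−4=0
SNF(R) diag = [3, 6, 18, 36] → torsion [3, 6, 18, 36]

Answer: M ≅ ℤ/3 ⊕ ℤ/6 ⊕ ℤ/18 ⊕ ℤ/36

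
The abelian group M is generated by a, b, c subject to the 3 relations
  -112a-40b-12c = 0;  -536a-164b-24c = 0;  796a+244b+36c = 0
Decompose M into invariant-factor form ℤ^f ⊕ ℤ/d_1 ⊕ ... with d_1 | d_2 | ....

Answer: M ≅ ℤ/4 ⊕ ℤ/12 ⊕ ℤ/12

Derivation:
rank_ℚ(R)=3; free=3−3=0
SNF(R) diag = [4, 12, 12] → torsion [4, 12, 12]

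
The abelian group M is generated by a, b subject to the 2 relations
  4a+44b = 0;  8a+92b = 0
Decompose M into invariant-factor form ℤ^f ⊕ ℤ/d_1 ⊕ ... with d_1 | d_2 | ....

rank_ℚ(R)=2; free=2−2=0
SNF(R) diag = [4, 4] → torsion [4, 4]

Answer: M ≅ ℤ/4 ⊕ ℤ/4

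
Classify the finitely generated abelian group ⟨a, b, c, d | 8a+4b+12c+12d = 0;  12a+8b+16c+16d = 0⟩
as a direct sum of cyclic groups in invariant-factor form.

rank_ℚ(R)=2; free=4−2=2
SNF(R) diag = [4, 4] → torsion [4, 4]

Answer: M ≅ ℤ^2 ⊕ ℤ/4 ⊕ ℤ/4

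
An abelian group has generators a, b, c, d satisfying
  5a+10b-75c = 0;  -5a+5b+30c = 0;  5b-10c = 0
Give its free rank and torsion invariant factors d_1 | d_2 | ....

rank_ℚ(R)=3; free=4−3=1
SNF(R) diag = [5, 5, 15] → torsion [5, 5, 15]

Answer: M ≅ ℤ^1 ⊕ ℤ/5 ⊕ ℤ/5 ⊕ ℤ/15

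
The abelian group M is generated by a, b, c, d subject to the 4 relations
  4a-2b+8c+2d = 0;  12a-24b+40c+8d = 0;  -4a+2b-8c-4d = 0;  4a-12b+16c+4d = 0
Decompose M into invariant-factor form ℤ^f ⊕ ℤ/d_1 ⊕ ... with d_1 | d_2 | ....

rank_ℚ(R)=4; free=4−4=0
SNF(R) diag = [2, 2, 4, 8] → torsion [2, 2, 4, 8]

Answer: M ≅ ℤ/2 ⊕ ℤ/2 ⊕ ℤ/4 ⊕ ℤ/8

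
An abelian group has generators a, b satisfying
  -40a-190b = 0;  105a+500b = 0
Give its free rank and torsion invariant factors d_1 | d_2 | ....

Answer: M ≅ ℤ/5 ⊕ ℤ/10

Derivation:
rank_ℚ(R)=2; free=2−2=0
SNF(R) diag = [5, 10] → torsion [5, 10]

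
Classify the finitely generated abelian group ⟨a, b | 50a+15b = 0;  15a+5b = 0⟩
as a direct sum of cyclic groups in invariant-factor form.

rank_ℚ(R)=2; free=2−2=0
SNF(R) diag = [5, 5] → torsion [5, 5]

Answer: M ≅ ℤ/5 ⊕ ℤ/5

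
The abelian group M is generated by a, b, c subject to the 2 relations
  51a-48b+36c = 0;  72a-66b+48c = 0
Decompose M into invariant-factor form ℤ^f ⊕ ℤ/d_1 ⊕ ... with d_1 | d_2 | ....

rank_ℚ(R)=2; free=3−2=1
SNF(R) diag = [3, 6] → torsion [3, 6]

Answer: M ≅ ℤ^1 ⊕ ℤ/3 ⊕ ℤ/6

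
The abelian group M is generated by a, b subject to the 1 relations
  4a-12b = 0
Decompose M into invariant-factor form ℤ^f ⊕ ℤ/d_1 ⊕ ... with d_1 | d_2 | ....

Answer: M ≅ ℤ^1 ⊕ ℤ/4

Derivation:
rank_ℚ(R)=1; free=2−1=1
SNF(R) diag = [4] → torsion [4]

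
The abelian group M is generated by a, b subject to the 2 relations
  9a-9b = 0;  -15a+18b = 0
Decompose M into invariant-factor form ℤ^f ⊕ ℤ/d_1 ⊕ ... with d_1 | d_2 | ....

rank_ℚ(R)=2; free=2−2=0
SNF(R) diag = [3, 9] → torsion [3, 9]

Answer: M ≅ ℤ/3 ⊕ ℤ/9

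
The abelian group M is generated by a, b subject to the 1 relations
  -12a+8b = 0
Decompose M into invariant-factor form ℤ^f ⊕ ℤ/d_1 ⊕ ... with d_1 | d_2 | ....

rank_ℚ(R)=1; free=2−1=1
SNF(R) diag = [4] → torsion [4]

Answer: M ≅ ℤ^1 ⊕ ℤ/4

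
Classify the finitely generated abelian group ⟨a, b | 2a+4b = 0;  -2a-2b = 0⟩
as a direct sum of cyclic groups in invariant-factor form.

Answer: M ≅ ℤ/2 ⊕ ℤ/2

Derivation:
rank_ℚ(R)=2; free=2−2=0
SNF(R) diag = [2, 2] → torsion [2, 2]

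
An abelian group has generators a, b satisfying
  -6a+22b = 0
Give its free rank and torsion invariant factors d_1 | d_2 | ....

rank_ℚ(R)=1; free=2−1=1
SNF(R) diag = [2] → torsion [2]

Answer: M ≅ ℤ^1 ⊕ ℤ/2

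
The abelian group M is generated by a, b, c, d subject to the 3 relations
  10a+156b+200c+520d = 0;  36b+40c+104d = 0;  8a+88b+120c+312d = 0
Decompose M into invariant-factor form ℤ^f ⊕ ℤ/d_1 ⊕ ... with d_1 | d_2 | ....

rank_ℚ(R)=3; free=4−3=1
SNF(R) diag = [2, 4, 8] → torsion [2, 4, 8]

Answer: M ≅ ℤ^1 ⊕ ℤ/2 ⊕ ℤ/4 ⊕ ℤ/8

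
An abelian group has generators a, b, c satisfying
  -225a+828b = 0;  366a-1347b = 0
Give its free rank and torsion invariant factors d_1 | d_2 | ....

rank_ℚ(R)=2; free=3−2=1
SNF(R) diag = [3, 9] → torsion [3, 9]

Answer: M ≅ ℤ^1 ⊕ ℤ/3 ⊕ ℤ/9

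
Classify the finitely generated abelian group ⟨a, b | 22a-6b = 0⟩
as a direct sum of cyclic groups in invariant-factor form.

rank_ℚ(R)=1; free=2−1=1
SNF(R) diag = [2] → torsion [2]

Answer: M ≅ ℤ^1 ⊕ ℤ/2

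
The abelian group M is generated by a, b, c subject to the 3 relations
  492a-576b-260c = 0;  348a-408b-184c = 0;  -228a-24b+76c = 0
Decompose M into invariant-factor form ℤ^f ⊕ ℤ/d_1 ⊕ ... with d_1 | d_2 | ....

Answer: M ≅ ℤ/4 ⊕ ℤ/12 ⊕ ℤ/24

Derivation:
rank_ℚ(R)=3; free=3−3=0
SNF(R) diag = [4, 12, 24] → torsion [4, 12, 24]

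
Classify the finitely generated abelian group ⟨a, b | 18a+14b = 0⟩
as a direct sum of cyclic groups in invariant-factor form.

rank_ℚ(R)=1; free=2−1=1
SNF(R) diag = [2] → torsion [2]

Answer: M ≅ ℤ^1 ⊕ ℤ/2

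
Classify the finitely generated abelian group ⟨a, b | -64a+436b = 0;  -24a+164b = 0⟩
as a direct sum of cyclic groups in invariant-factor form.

Answer: M ≅ ℤ/4 ⊕ ℤ/8

Derivation:
rank_ℚ(R)=2; free=2−2=0
SNF(R) diag = [4, 8] → torsion [4, 8]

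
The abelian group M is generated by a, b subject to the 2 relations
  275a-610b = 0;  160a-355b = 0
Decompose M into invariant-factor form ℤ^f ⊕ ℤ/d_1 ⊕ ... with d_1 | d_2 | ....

rank_ℚ(R)=2; free=2−2=0
SNF(R) diag = [5, 5] → torsion [5, 5]

Answer: M ≅ ℤ/5 ⊕ ℤ/5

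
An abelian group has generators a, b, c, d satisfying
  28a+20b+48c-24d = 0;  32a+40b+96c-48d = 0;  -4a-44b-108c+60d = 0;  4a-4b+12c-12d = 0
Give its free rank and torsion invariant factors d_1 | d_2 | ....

Answer: M ≅ ℤ/4 ⊕ ℤ/12 ⊕ ℤ/24 ⊕ ℤ/48

Derivation:
rank_ℚ(R)=4; free=4−4=0
SNF(R) diag = [4, 12, 24, 48] → torsion [4, 12, 24, 48]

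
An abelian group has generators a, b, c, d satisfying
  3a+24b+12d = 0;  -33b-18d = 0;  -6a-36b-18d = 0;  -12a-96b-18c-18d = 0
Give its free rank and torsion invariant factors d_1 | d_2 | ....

rank_ℚ(R)=4; free=4−4=0
SNF(R) diag = [3, 3, 6, 18] → torsion [3, 3, 6, 18]

Answer: M ≅ ℤ/3 ⊕ ℤ/3 ⊕ ℤ/6 ⊕ ℤ/18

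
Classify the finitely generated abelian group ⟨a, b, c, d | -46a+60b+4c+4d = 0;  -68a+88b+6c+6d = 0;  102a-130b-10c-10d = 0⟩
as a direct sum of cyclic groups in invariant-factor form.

rank_ℚ(R)=3; free=4−3=1
SNF(R) diag = [2, 2, 6] → torsion [2, 2, 6]

Answer: M ≅ ℤ^1 ⊕ ℤ/2 ⊕ ℤ/2 ⊕ ℤ/6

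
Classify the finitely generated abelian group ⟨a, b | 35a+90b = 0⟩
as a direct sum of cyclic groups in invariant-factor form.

Answer: M ≅ ℤ^1 ⊕ ℤ/5

Derivation:
rank_ℚ(R)=1; free=2−1=1
SNF(R) diag = [5] → torsion [5]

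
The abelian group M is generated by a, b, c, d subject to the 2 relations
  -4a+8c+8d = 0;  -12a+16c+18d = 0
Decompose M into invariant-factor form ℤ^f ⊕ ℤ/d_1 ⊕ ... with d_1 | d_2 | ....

rank_ℚ(R)=2; free=4−2=2
SNF(R) diag = [2, 4] → torsion [2, 4]

Answer: M ≅ ℤ^2 ⊕ ℤ/2 ⊕ ℤ/4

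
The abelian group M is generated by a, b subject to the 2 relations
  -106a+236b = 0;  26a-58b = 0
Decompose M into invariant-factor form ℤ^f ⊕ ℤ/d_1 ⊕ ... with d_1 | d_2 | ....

Answer: M ≅ ℤ/2 ⊕ ℤ/6

Derivation:
rank_ℚ(R)=2; free=2−2=0
SNF(R) diag = [2, 6] → torsion [2, 6]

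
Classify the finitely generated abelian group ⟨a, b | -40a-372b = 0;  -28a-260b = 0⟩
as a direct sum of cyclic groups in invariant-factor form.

Answer: M ≅ ℤ/4 ⊕ ℤ/4

Derivation:
rank_ℚ(R)=2; free=2−2=0
SNF(R) diag = [4, 4] → torsion [4, 4]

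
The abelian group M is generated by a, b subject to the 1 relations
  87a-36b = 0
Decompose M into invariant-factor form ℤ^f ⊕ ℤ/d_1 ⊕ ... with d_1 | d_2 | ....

rank_ℚ(R)=1; free=2−1=1
SNF(R) diag = [3] → torsion [3]

Answer: M ≅ ℤ^1 ⊕ ℤ/3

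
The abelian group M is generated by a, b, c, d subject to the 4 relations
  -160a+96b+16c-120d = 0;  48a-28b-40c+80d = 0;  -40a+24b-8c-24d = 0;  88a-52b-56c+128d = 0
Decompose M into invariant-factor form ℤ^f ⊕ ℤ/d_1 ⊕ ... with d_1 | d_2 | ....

Answer: M ≅ ℤ/4 ⊕ ℤ/8 ⊕ ℤ/24 ⊕ ℤ/24

Derivation:
rank_ℚ(R)=4; free=4−4=0
SNF(R) diag = [4, 8, 24, 24] → torsion [4, 8, 24, 24]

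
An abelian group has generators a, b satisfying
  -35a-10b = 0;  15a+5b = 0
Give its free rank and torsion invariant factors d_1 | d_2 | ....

Answer: M ≅ ℤ/5 ⊕ ℤ/5

Derivation:
rank_ℚ(R)=2; free=2−2=0
SNF(R) diag = [5, 5] → torsion [5, 5]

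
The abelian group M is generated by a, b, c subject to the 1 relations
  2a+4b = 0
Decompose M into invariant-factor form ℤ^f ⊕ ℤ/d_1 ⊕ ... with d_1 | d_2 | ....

Answer: M ≅ ℤ^2 ⊕ ℤ/2

Derivation:
rank_ℚ(R)=1; free=3−1=2
SNF(R) diag = [2] → torsion [2]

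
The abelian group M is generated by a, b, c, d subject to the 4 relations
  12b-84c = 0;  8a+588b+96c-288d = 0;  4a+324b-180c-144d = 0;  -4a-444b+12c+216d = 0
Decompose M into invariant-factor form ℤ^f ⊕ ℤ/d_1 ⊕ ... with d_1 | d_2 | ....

Answer: M ≅ ℤ/4 ⊕ ℤ/12 ⊕ ℤ/36 ⊕ ℤ/72

Derivation:
rank_ℚ(R)=4; free=4−4=0
SNF(R) diag = [4, 12, 36, 72] → torsion [4, 12, 36, 72]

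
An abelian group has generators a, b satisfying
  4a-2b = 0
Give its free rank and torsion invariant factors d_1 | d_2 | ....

rank_ℚ(R)=1; free=2−1=1
SNF(R) diag = [2] → torsion [2]

Answer: M ≅ ℤ^1 ⊕ ℤ/2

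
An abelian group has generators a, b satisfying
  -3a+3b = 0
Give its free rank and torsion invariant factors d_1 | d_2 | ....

rank_ℚ(R)=1; free=2−1=1
SNF(R) diag = [3] → torsion [3]

Answer: M ≅ ℤ^1 ⊕ ℤ/3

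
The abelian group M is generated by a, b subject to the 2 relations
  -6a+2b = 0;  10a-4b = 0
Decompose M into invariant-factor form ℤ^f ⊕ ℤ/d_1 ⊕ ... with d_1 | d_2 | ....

rank_ℚ(R)=2; free=2−2=0
SNF(R) diag = [2, 2] → torsion [2, 2]

Answer: M ≅ ℤ/2 ⊕ ℤ/2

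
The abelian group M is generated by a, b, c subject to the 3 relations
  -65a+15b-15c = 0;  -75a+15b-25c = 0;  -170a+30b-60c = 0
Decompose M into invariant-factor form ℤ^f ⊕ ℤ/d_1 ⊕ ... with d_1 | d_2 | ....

rank_ℚ(R)=3; free=3−3=0
SNF(R) diag = [5, 10, 30] → torsion [5, 10, 30]

Answer: M ≅ ℤ/5 ⊕ ℤ/10 ⊕ ℤ/30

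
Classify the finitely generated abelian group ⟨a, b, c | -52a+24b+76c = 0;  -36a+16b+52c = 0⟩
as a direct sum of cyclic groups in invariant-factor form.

rank_ℚ(R)=2; free=3−2=1
SNF(R) diag = [4, 8] → torsion [4, 8]

Answer: M ≅ ℤ^1 ⊕ ℤ/4 ⊕ ℤ/8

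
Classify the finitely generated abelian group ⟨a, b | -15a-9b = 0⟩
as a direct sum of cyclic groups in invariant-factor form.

Answer: M ≅ ℤ^1 ⊕ ℤ/3

Derivation:
rank_ℚ(R)=1; free=2−1=1
SNF(R) diag = [3] → torsion [3]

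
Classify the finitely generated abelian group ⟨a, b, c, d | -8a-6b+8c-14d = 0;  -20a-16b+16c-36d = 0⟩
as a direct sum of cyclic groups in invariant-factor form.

rank_ℚ(R)=2; free=4−2=2
SNF(R) diag = [2, 4] → torsion [2, 4]

Answer: M ≅ ℤ^2 ⊕ ℤ/2 ⊕ ℤ/4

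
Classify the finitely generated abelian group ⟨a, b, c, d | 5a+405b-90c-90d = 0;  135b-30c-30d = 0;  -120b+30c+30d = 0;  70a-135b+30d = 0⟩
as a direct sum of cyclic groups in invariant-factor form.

rank_ℚ(R)=4; free=4−4=0
SNF(R) diag = [5, 15, 30, 30] → torsion [5, 15, 30, 30]

Answer: M ≅ ℤ/5 ⊕ ℤ/15 ⊕ ℤ/30 ⊕ ℤ/30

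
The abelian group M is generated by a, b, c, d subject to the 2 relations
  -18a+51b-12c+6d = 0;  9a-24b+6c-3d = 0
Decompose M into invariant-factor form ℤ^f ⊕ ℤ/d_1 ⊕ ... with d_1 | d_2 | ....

Answer: M ≅ ℤ^2 ⊕ ℤ/3 ⊕ ℤ/3

Derivation:
rank_ℚ(R)=2; free=4−2=2
SNF(R) diag = [3, 3] → torsion [3, 3]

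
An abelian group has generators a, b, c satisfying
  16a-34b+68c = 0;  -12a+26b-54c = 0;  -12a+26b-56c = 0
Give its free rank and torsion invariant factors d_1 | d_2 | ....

rank_ℚ(R)=3; free=3−3=0
SNF(R) diag = [2, 2, 4] → torsion [2, 2, 4]

Answer: M ≅ ℤ/2 ⊕ ℤ/2 ⊕ ℤ/4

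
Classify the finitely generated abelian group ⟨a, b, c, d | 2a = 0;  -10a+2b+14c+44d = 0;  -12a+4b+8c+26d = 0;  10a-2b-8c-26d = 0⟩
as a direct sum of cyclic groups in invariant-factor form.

Answer: M ≅ ℤ/2 ⊕ ℤ/2 ⊕ ℤ/2 ⊕ ℤ/6

Derivation:
rank_ℚ(R)=4; free=4−4=0
SNF(R) diag = [2, 2, 2, 6] → torsion [2, 2, 2, 6]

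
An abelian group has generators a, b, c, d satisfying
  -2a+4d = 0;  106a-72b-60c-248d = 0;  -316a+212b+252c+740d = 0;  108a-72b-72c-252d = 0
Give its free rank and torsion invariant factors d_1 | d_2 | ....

Answer: M ≅ ℤ/2 ⊕ ℤ/4 ⊕ ℤ/12 ⊕ ℤ/36

Derivation:
rank_ℚ(R)=4; free=4−4=0
SNF(R) diag = [2, 4, 12, 36] → torsion [2, 4, 12, 36]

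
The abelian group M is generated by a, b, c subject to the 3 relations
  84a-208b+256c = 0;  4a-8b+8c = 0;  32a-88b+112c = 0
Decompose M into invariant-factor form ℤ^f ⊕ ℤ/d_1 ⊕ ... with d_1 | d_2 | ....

Answer: M ≅ ℤ/4 ⊕ ℤ/8 ⊕ ℤ/24

Derivation:
rank_ℚ(R)=3; free=3−3=0
SNF(R) diag = [4, 8, 24] → torsion [4, 8, 24]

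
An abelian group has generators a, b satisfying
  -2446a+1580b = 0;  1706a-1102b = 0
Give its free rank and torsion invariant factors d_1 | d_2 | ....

Answer: M ≅ ℤ/2 ⊕ ℤ/6

Derivation:
rank_ℚ(R)=2; free=2−2=0
SNF(R) diag = [2, 6] → torsion [2, 6]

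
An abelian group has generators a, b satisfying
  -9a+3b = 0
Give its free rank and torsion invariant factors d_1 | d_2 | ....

rank_ℚ(R)=1; free=2−1=1
SNF(R) diag = [3] → torsion [3]

Answer: M ≅ ℤ^1 ⊕ ℤ/3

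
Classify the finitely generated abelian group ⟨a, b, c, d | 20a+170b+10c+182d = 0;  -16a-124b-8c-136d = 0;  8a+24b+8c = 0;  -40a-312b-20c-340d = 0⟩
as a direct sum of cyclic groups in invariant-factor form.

Answer: M ≅ ℤ/2 ⊕ ℤ/4 ⊕ ℤ/8 ⊕ ℤ/24

Derivation:
rank_ℚ(R)=4; free=4−4=0
SNF(R) diag = [2, 4, 8, 24] → torsion [2, 4, 8, 24]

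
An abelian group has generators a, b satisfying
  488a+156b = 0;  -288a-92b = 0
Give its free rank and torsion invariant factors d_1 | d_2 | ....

Answer: M ≅ ℤ/4 ⊕ ℤ/8

Derivation:
rank_ℚ(R)=2; free=2−2=0
SNF(R) diag = [4, 8] → torsion [4, 8]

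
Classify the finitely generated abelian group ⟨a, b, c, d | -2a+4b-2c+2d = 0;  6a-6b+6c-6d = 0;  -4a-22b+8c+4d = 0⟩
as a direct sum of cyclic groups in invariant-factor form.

rank_ℚ(R)=3; free=4−3=1
SNF(R) diag = [2, 6, 12] → torsion [2, 6, 12]

Answer: M ≅ ℤ^1 ⊕ ℤ/2 ⊕ ℤ/6 ⊕ ℤ/12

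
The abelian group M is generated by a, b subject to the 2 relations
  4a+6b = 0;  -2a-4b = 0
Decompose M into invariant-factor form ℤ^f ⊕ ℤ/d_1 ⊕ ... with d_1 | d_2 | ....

Answer: M ≅ ℤ/2 ⊕ ℤ/2

Derivation:
rank_ℚ(R)=2; free=2−2=0
SNF(R) diag = [2, 2] → torsion [2, 2]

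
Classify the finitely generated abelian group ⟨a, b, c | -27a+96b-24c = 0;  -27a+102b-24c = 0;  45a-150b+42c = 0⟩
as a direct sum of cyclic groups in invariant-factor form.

rank_ℚ(R)=3; free=3−3=0
SNF(R) diag = [3, 6, 18] → torsion [3, 6, 18]

Answer: M ≅ ℤ/3 ⊕ ℤ/6 ⊕ ℤ/18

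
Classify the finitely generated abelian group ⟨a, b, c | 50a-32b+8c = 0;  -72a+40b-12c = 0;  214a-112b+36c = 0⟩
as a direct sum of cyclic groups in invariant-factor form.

Answer: M ≅ ℤ/2 ⊕ ℤ/4 ⊕ ℤ/8

Derivation:
rank_ℚ(R)=3; free=3−3=0
SNF(R) diag = [2, 4, 8] → torsion [2, 4, 8]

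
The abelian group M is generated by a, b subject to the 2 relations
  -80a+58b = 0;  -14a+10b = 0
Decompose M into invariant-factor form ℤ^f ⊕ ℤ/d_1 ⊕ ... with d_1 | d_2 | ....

Answer: M ≅ ℤ/2 ⊕ ℤ/6

Derivation:
rank_ℚ(R)=2; free=2−2=0
SNF(R) diag = [2, 6] → torsion [2, 6]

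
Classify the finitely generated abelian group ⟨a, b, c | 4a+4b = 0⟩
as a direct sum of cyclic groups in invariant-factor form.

rank_ℚ(R)=1; free=3−1=2
SNF(R) diag = [4] → torsion [4]

Answer: M ≅ ℤ^2 ⊕ ℤ/4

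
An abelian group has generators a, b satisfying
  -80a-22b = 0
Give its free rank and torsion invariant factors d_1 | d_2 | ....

rank_ℚ(R)=1; free=2−1=1
SNF(R) diag = [2] → torsion [2]

Answer: M ≅ ℤ^1 ⊕ ℤ/2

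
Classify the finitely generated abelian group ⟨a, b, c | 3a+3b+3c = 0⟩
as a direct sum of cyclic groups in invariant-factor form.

rank_ℚ(R)=1; free=3−1=2
SNF(R) diag = [3] → torsion [3]

Answer: M ≅ ℤ^2 ⊕ ℤ/3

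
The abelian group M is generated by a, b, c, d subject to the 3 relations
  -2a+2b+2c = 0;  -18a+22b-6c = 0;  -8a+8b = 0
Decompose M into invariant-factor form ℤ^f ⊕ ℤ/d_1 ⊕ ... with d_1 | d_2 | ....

Answer: M ≅ ℤ^1 ⊕ ℤ/2 ⊕ ℤ/4 ⊕ ℤ/8

Derivation:
rank_ℚ(R)=3; free=4−3=1
SNF(R) diag = [2, 4, 8] → torsion [2, 4, 8]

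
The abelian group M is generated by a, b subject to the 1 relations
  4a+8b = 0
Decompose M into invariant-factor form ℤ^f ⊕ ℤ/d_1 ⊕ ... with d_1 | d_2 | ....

rank_ℚ(R)=1; free=2−1=1
SNF(R) diag = [4] → torsion [4]

Answer: M ≅ ℤ^1 ⊕ ℤ/4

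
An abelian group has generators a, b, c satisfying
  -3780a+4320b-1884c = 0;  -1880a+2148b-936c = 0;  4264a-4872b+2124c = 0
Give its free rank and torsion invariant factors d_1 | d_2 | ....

rank_ℚ(R)=3; free=3−3=0
SNF(R) diag = [4, 12, 36] → torsion [4, 12, 36]

Answer: M ≅ ℤ/4 ⊕ ℤ/12 ⊕ ℤ/36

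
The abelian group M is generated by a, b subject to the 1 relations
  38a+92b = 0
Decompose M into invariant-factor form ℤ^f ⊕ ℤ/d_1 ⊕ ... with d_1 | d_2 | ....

Answer: M ≅ ℤ^1 ⊕ ℤ/2

Derivation:
rank_ℚ(R)=1; free=2−1=1
SNF(R) diag = [2] → torsion [2]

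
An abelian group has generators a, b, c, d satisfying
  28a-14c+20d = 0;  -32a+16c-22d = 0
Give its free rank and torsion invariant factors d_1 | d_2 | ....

rank_ℚ(R)=2; free=4−2=2
SNF(R) diag = [2, 6] → torsion [2, 6]

Answer: M ≅ ℤ^2 ⊕ ℤ/2 ⊕ ℤ/6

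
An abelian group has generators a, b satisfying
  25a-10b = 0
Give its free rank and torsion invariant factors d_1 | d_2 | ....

Answer: M ≅ ℤ^1 ⊕ ℤ/5

Derivation:
rank_ℚ(R)=1; free=2−1=1
SNF(R) diag = [5] → torsion [5]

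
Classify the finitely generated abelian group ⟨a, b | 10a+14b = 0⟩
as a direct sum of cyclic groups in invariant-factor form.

Answer: M ≅ ℤ^1 ⊕ ℤ/2

Derivation:
rank_ℚ(R)=1; free=2−1=1
SNF(R) diag = [2] → torsion [2]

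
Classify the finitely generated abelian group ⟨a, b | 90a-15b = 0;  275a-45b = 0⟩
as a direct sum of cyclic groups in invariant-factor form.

Answer: M ≅ ℤ/5 ⊕ ℤ/15

Derivation:
rank_ℚ(R)=2; free=2−2=0
SNF(R) diag = [5, 15] → torsion [5, 15]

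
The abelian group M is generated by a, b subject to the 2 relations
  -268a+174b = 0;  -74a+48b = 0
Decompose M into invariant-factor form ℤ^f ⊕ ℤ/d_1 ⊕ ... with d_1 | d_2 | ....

rank_ℚ(R)=2; free=2−2=0
SNF(R) diag = [2, 6] → torsion [2, 6]

Answer: M ≅ ℤ/2 ⊕ ℤ/6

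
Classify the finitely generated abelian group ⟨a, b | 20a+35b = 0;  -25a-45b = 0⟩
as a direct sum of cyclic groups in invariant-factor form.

Answer: M ≅ ℤ/5 ⊕ ℤ/5

Derivation:
rank_ℚ(R)=2; free=2−2=0
SNF(R) diag = [5, 5] → torsion [5, 5]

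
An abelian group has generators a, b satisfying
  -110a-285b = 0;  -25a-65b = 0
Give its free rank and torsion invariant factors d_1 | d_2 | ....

Answer: M ≅ ℤ/5 ⊕ ℤ/5

Derivation:
rank_ℚ(R)=2; free=2−2=0
SNF(R) diag = [5, 5] → torsion [5, 5]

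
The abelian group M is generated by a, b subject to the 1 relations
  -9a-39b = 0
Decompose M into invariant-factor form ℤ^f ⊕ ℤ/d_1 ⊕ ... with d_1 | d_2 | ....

Answer: M ≅ ℤ^1 ⊕ ℤ/3

Derivation:
rank_ℚ(R)=1; free=2−1=1
SNF(R) diag = [3] → torsion [3]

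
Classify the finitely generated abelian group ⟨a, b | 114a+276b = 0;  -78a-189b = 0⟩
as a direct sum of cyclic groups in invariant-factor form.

rank_ℚ(R)=2; free=2−2=0
SNF(R) diag = [3, 6] → torsion [3, 6]

Answer: M ≅ ℤ/3 ⊕ ℤ/6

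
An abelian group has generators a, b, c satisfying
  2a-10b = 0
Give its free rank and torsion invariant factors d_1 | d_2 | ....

rank_ℚ(R)=1; free=3−1=2
SNF(R) diag = [2] → torsion [2]

Answer: M ≅ ℤ^2 ⊕ ℤ/2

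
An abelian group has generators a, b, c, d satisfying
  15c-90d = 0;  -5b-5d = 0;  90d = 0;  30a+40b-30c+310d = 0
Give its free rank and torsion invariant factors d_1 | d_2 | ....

rank_ℚ(R)=4; free=4−4=0
SNF(R) diag = [5, 15, 30, 90] → torsion [5, 15, 30, 90]

Answer: M ≅ ℤ/5 ⊕ ℤ/15 ⊕ ℤ/30 ⊕ ℤ/90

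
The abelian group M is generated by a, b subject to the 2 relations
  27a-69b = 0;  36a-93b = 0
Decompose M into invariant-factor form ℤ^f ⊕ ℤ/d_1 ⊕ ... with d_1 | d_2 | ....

Answer: M ≅ ℤ/3 ⊕ ℤ/9

Derivation:
rank_ℚ(R)=2; free=2−2=0
SNF(R) diag = [3, 9] → torsion [3, 9]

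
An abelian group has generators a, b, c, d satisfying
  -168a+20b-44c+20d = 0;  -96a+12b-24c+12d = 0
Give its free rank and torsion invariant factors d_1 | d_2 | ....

rank_ℚ(R)=2; free=4−2=2
SNF(R) diag = [4, 12] → torsion [4, 12]

Answer: M ≅ ℤ^2 ⊕ ℤ/4 ⊕ ℤ/12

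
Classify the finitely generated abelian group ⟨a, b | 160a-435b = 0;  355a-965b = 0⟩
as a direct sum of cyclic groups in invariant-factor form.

Answer: M ≅ ℤ/5 ⊕ ℤ/5

Derivation:
rank_ℚ(R)=2; free=2−2=0
SNF(R) diag = [5, 5] → torsion [5, 5]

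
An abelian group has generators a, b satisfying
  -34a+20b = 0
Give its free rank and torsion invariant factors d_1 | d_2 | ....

Answer: M ≅ ℤ^1 ⊕ ℤ/2

Derivation:
rank_ℚ(R)=1; free=2−1=1
SNF(R) diag = [2] → torsion [2]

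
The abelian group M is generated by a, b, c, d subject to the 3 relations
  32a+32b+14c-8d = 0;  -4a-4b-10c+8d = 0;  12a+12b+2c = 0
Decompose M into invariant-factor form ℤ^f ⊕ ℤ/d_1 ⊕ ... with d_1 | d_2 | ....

Answer: M ≅ ℤ^1 ⊕ ℤ/2 ⊕ ℤ/4 ⊕ ℤ/8

Derivation:
rank_ℚ(R)=3; free=4−3=1
SNF(R) diag = [2, 4, 8] → torsion [2, 4, 8]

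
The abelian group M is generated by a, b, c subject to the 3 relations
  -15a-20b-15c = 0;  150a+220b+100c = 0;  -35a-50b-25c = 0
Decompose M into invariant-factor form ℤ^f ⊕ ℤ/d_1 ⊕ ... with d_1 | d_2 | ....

rank_ℚ(R)=3; free=3−3=0
SNF(R) diag = [5, 10, 10] → torsion [5, 10, 10]

Answer: M ≅ ℤ/5 ⊕ ℤ/10 ⊕ ℤ/10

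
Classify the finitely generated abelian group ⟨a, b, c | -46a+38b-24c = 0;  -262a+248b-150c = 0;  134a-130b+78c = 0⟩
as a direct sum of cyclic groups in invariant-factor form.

rank_ℚ(R)=3; free=3−3=0
SNF(R) diag = [2, 6, 6] → torsion [2, 6, 6]

Answer: M ≅ ℤ/2 ⊕ ℤ/6 ⊕ ℤ/6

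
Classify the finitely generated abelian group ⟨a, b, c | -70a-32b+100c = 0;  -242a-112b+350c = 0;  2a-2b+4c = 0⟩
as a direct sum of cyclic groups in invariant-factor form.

Answer: M ≅ ℤ/2 ⊕ ℤ/6 ⊕ ℤ/18

Derivation:
rank_ℚ(R)=3; free=3−3=0
SNF(R) diag = [2, 6, 18] → torsion [2, 6, 18]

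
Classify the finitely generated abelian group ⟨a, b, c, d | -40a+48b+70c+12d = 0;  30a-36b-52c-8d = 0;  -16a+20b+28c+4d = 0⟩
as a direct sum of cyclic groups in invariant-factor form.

rank_ℚ(R)=3; free=4−3=1
SNF(R) diag = [2, 2, 4] → torsion [2, 2, 4]

Answer: M ≅ ℤ^1 ⊕ ℤ/2 ⊕ ℤ/2 ⊕ ℤ/4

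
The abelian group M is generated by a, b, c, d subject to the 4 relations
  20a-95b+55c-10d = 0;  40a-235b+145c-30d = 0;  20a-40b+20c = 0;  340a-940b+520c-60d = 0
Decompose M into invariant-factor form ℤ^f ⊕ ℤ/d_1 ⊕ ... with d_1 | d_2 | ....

Answer: M ≅ ℤ/5 ⊕ ℤ/10 ⊕ ℤ/20 ⊕ ℤ/60

Derivation:
rank_ℚ(R)=4; free=4−4=0
SNF(R) diag = [5, 10, 20, 60] → torsion [5, 10, 20, 60]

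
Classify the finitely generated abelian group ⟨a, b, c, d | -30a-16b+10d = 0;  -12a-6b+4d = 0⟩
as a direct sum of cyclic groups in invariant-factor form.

Answer: M ≅ ℤ^2 ⊕ ℤ/2 ⊕ ℤ/2

Derivation:
rank_ℚ(R)=2; free=4−2=2
SNF(R) diag = [2, 2] → torsion [2, 2]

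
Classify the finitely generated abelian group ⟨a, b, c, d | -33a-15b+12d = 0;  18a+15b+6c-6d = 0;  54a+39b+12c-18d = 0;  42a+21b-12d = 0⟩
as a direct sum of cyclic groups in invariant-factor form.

rank_ℚ(R)=4; free=4−4=0
SNF(R) diag = [3, 3, 6, 6] → torsion [3, 3, 6, 6]

Answer: M ≅ ℤ/3 ⊕ ℤ/3 ⊕ ℤ/6 ⊕ ℤ/6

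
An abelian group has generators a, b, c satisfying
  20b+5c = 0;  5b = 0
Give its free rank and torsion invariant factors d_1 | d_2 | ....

rank_ℚ(R)=2; free=3−2=1
SNF(R) diag = [5, 5] → torsion [5, 5]

Answer: M ≅ ℤ^1 ⊕ ℤ/5 ⊕ ℤ/5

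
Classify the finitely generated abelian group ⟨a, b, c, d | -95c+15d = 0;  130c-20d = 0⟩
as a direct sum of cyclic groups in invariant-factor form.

Answer: M ≅ ℤ^2 ⊕ ℤ/5 ⊕ ℤ/10

Derivation:
rank_ℚ(R)=2; free=4−2=2
SNF(R) diag = [5, 10] → torsion [5, 10]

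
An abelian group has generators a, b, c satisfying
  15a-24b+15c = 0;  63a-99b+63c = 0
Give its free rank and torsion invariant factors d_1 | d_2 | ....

rank_ℚ(R)=2; free=3−2=1
SNF(R) diag = [3, 9] → torsion [3, 9]

Answer: M ≅ ℤ^1 ⊕ ℤ/3 ⊕ ℤ/9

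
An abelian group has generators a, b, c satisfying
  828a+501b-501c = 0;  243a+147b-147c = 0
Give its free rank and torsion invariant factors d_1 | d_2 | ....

Answer: M ≅ ℤ^1 ⊕ ℤ/3 ⊕ ℤ/9

Derivation:
rank_ℚ(R)=2; free=3−2=1
SNF(R) diag = [3, 9] → torsion [3, 9]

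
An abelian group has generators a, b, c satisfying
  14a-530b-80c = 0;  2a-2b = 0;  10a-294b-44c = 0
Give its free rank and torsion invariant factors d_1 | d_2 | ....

rank_ℚ(R)=3; free=3−3=0
SNF(R) diag = [2, 4, 4] → torsion [2, 4, 4]

Answer: M ≅ ℤ/2 ⊕ ℤ/4 ⊕ ℤ/4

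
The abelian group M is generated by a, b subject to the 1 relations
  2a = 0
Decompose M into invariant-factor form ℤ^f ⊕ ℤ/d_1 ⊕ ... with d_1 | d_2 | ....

rank_ℚ(R)=1; free=2−1=1
SNF(R) diag = [2] → torsion [2]

Answer: M ≅ ℤ^1 ⊕ ℤ/2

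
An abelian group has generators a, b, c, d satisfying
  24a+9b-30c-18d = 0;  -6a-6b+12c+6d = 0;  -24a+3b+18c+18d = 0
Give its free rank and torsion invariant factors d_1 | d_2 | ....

rank_ℚ(R)=3; free=4−3=1
SNF(R) diag = [3, 6, 12] → torsion [3, 6, 12]

Answer: M ≅ ℤ^1 ⊕ ℤ/3 ⊕ ℤ/6 ⊕ ℤ/12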